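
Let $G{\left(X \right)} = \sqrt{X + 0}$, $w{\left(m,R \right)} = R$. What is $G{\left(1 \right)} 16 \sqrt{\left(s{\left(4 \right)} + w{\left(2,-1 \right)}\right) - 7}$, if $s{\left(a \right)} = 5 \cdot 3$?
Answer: $16 \sqrt{7} \approx 42.332$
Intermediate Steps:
$s{\left(a \right)} = 15$
$G{\left(X \right)} = \sqrt{X}$
$G{\left(1 \right)} 16 \sqrt{\left(s{\left(4 \right)} + w{\left(2,-1 \right)}\right) - 7} = \sqrt{1} \cdot 16 \sqrt{\left(15 - 1\right) - 7} = 1 \cdot 16 \sqrt{14 - 7} = 16 \sqrt{7}$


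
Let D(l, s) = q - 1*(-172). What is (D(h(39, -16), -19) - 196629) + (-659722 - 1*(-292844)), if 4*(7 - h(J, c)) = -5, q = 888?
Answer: -562447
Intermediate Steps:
h(J, c) = 33/4 (h(J, c) = 7 - ¼*(-5) = 7 + 5/4 = 33/4)
D(l, s) = 1060 (D(l, s) = 888 - 1*(-172) = 888 + 172 = 1060)
(D(h(39, -16), -19) - 196629) + (-659722 - 1*(-292844)) = (1060 - 196629) + (-659722 - 1*(-292844)) = -195569 + (-659722 + 292844) = -195569 - 366878 = -562447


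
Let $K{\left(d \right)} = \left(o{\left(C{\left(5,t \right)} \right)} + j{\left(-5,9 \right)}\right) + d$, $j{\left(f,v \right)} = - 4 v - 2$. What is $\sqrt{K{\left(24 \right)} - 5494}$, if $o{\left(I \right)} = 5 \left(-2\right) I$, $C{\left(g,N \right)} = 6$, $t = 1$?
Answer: $8 i \sqrt{87} \approx 74.619 i$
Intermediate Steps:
$j{\left(f,v \right)} = -2 - 4 v$
$o{\left(I \right)} = - 10 I$
$K{\left(d \right)} = -98 + d$ ($K{\left(d \right)} = \left(\left(-10\right) 6 - 38\right) + d = \left(-60 - 38\right) + d = -98 + d$)
$\sqrt{K{\left(24 \right)} - 5494} = \sqrt{\left(-98 + 24\right) - 5494} = \sqrt{-74 - 5494} = \sqrt{-5568} = 8 i \sqrt{87}$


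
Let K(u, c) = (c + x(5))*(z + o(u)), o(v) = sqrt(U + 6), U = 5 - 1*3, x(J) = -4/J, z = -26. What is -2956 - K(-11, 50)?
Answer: -8384/5 - 492*sqrt(2)/5 ≈ -1816.0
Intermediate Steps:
U = 2 (U = 5 - 3 = 2)
o(v) = 2*sqrt(2) (o(v) = sqrt(2 + 6) = sqrt(8) = 2*sqrt(2))
K(u, c) = (-26 + 2*sqrt(2))*(-4/5 + c) (K(u, c) = (c - 4/5)*(-26 + 2*sqrt(2)) = (-4/5 + c)*(-26 + 2*sqrt(2)) = (-26 + 2*sqrt(2))*(-4/5 + c))
-2956 - K(-11, 50) = -2956 - (104/5 - 26*50 - 8*sqrt(2)/5 + 2*50*sqrt(2)) = -2956 - (104/5 - 1300 - 8*sqrt(2)/5 + 100*sqrt(2)) = -2956 - (-6396/5 + 492*sqrt(2)/5) = -2956 + (6396/5 - 492*sqrt(2)/5) = -8384/5 - 492*sqrt(2)/5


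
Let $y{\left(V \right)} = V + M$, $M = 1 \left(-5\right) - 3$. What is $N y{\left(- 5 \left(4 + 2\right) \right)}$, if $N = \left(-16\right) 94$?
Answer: $57152$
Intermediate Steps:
$M = -8$ ($M = -5 - 3 = -8$)
$N = -1504$
$y{\left(V \right)} = -8 + V$ ($y{\left(V \right)} = V - 8 = -8 + V$)
$N y{\left(- 5 \left(4 + 2\right) \right)} = - 1504 \left(-8 - 5 \left(4 + 2\right)\right) = - 1504 \left(-8 - 30\right) = \left(-1504\right) \left(-38\right) = 57152$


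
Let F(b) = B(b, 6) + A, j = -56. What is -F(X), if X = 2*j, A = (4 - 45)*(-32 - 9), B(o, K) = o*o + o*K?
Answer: -13553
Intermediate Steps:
B(o, K) = o² + K*o
A = 1681 (A = -41*(-41) = 1681)
X = -112 (X = 2*(-56) = -112)
F(b) = 1681 + b*(6 + b) (F(b) = b*(6 + b) + 1681 = 1681 + b*(6 + b))
-F(X) = -(1681 - 112*(6 - 112)) = -(1681 - 112*(-106)) = -(1681 + 11872) = -1*13553 = -13553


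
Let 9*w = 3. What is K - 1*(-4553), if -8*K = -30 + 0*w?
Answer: 18227/4 ≈ 4556.8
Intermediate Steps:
w = 1/3 (w = (1/9)*3 = 1/3 ≈ 0.33333)
K = 15/4 (K = -(-30 + 0*(1/3))/8 = -(-30 + 0)/8 = -1/8*(-30) = 15/4 ≈ 3.7500)
K - 1*(-4553) = 15/4 - 1*(-4553) = 15/4 + 4553 = 18227/4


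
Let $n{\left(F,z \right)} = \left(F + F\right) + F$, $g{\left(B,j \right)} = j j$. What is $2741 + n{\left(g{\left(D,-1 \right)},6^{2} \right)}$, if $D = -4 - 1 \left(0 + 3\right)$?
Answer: $2744$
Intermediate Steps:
$D = -7$ ($D = -4 - 1 \cdot 3 = -4 - 3 = -7$)
$g{\left(B,j \right)} = j^{2}$
$n{\left(F,z \right)} = 3 F$ ($n{\left(F,z \right)} = 2 F + F = 3 F$)
$2741 + n{\left(g{\left(D,-1 \right)},6^{2} \right)} = 2741 + 3 \left(-1\right)^{2} = 2741 + 3 \cdot 1 = 2741 + 3 = 2744$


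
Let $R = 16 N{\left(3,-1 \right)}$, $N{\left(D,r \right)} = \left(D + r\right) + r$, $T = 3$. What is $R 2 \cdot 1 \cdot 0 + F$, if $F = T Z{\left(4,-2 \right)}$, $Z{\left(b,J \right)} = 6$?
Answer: $18$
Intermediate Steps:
$N{\left(D,r \right)} = D + 2 r$
$F = 18$ ($F = 3 \cdot 6 = 18$)
$R = 16$ ($R = 16 \left(3 + 2 \left(-1\right)\right) = 16 \left(3 - 2\right) = 16 \cdot 1 = 16$)
$R 2 \cdot 1 \cdot 0 + F = 16 \cdot 2 \cdot 1 \cdot 0 + 18 = 16 \cdot 2 \cdot 0 + 18 = 16 \cdot 0 + 18 = 0 + 18 = 18$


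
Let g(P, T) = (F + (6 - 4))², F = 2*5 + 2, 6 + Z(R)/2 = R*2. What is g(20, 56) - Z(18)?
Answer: 136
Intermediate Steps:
Z(R) = -12 + 4*R (Z(R) = -12 + 2*(R*2) = -12 + 2*(2*R) = -12 + 4*R)
F = 12 (F = 10 + 2 = 12)
g(P, T) = 196 (g(P, T) = (12 + (6 - 4))² = (12 + 2)² = 14² = 196)
g(20, 56) - Z(18) = 196 - (-12 + 4*18) = 196 - (-12 + 72) = 196 - 1*60 = 196 - 60 = 136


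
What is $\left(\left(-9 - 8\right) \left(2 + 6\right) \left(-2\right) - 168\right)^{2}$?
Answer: $10816$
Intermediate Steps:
$\left(\left(-9 - 8\right) \left(2 + 6\right) \left(-2\right) - 168\right)^{2} = \left(- 17 \cdot 8 \left(-2\right) - 168\right)^{2} = \left(\left(-17\right) \left(-16\right) - 168\right)^{2} = \left(272 - 168\right)^{2} = 104^{2} = 10816$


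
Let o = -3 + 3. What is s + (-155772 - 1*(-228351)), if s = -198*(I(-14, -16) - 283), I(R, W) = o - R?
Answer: 125841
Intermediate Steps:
o = 0
I(R, W) = -R (I(R, W) = 0 - R = -R)
s = 53262 (s = -198*(-1*(-14) - 283) = -198*(14 - 283) = -198*(-269) = 53262)
s + (-155772 - 1*(-228351)) = 53262 + (-155772 - 1*(-228351)) = 53262 + (-155772 + 228351) = 53262 + 72579 = 125841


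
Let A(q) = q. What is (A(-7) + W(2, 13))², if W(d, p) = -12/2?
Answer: 169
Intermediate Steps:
W(d, p) = -6 (W(d, p) = -12*½ = -6)
(A(-7) + W(2, 13))² = (-7 - 6)² = (-13)² = 169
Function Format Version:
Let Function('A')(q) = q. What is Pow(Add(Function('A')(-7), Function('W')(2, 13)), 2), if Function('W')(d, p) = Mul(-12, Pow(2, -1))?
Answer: 169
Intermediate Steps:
Function('W')(d, p) = -6 (Function('W')(d, p) = Mul(-12, Rational(1, 2)) = -6)
Pow(Add(Function('A')(-7), Function('W')(2, 13)), 2) = Pow(Add(-7, -6), 2) = Pow(-13, 2) = 169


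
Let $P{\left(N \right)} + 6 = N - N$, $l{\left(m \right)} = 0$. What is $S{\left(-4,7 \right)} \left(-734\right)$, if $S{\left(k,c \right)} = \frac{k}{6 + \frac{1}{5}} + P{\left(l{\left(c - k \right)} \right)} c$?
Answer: $\frac{970348}{31} \approx 31302.0$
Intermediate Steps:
$P{\left(N \right)} = -6$ ($P{\left(N \right)} = -6 + \left(N - N\right) = -6 + 0 = -6$)
$S{\left(k,c \right)} = - 6 c + \frac{5 k}{31}$ ($S{\left(k,c \right)} = \frac{k}{6 + \frac{1}{5}} - 6 c = \frac{k}{\frac{31}{5}} - 6 c = \frac{5 k}{31} - 6 c = - 6 c + \frac{5 k}{31}$)
$S{\left(-4,7 \right)} \left(-734\right) = \left(\left(-6\right) 7 + \frac{5}{31} \left(-4\right)\right) \left(-734\right) = \left(-42 - \frac{20}{31}\right) \left(-734\right) = \left(- \frac{1322}{31}\right) \left(-734\right) = \frac{970348}{31}$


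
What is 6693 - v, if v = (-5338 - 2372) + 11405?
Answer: 2998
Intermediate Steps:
v = 3695 (v = -7710 + 11405 = 3695)
6693 - v = 6693 - 1*3695 = 6693 - 3695 = 2998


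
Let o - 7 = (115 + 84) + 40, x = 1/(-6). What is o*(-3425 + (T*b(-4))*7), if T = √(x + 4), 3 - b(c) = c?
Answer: -842550 + 2009*√138 ≈ -8.1895e+5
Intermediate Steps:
b(c) = 3 - c
x = -⅙ ≈ -0.16667
T = √138/6 (T = √(-⅙ + 4) = √(23/6) = √138/6 ≈ 1.9579)
o = 246 (o = 7 + ((115 + 84) + 40) = 7 + (199 + 40) = 7 + 239 = 246)
o*(-3425 + (T*b(-4))*7) = 246*(-3425 + ((√138/6)*(3 - 1*(-4)))*7) = 246*(-3425 + ((√138/6)*(3 + 4))*7) = 246*(-3425 + ((√138/6)*7)*7) = 246*(-3425 + (7*√138/6)*7) = 246*(-3425 + 49*√138/6) = -842550 + 2009*√138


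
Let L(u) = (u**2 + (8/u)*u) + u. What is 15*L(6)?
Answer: 750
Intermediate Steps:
L(u) = 8 + u + u**2 (L(u) = (u**2 + 8) + u = (8 + u**2) + u = 8 + u + u**2)
15*L(6) = 15*(8 + 6 + 6**2) = 15*(8 + 6 + 36) = 15*50 = 750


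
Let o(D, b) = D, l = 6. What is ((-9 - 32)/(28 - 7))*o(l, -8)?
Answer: -82/7 ≈ -11.714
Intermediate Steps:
((-9 - 32)/(28 - 7))*o(l, -8) = ((-9 - 32)/(28 - 7))*6 = -41/21*6 = -82/7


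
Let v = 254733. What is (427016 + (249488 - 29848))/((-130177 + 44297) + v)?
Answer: 646656/168853 ≈ 3.8297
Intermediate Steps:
(427016 + (249488 - 29848))/((-130177 + 44297) + v) = (427016 + (249488 - 29848))/((-130177 + 44297) + 254733) = (427016 + 219640)/(-85880 + 254733) = 646656/168853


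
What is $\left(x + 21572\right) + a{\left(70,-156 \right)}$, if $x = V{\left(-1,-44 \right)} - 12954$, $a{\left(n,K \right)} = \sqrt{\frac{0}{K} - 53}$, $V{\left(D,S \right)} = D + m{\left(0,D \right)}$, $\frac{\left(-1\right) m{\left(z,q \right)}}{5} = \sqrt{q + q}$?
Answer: $8617 + i \sqrt{53} - 5 i \sqrt{2} \approx 8617.0 + 0.20904 i$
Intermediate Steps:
$m{\left(z,q \right)} = - 5 \sqrt{2} \sqrt{q}$ ($m{\left(z,q \right)} = - 5 \sqrt{q + q} = - 5 \sqrt{2 q} = - 5 \sqrt{2} \sqrt{q}$)
$V{\left(D,S \right)} = D - 5 \sqrt{2} \sqrt{D}$
$a{\left(n,K \right)} = i \sqrt{53}$ ($a{\left(n,K \right)} = \sqrt{0 - 53} = \sqrt{-53} = i \sqrt{53}$)
$x = -12955 - 5 i \sqrt{2}$ ($x = \left(-1 - 5 \sqrt{2} \sqrt{-1}\right) - 12954 = \left(-1 - 5 \sqrt{2} i\right) - 12954 = \left(-1 - 5 i \sqrt{2}\right) - 12954 = -12955 - 5 i \sqrt{2} \approx -12955.0 - 7.0711 i$)
$\left(x + 21572\right) + a{\left(70,-156 \right)} = \left(\left(-12955 - 5 i \sqrt{2}\right) + 21572\right) + i \sqrt{53} = \left(8617 - 5 i \sqrt{2}\right) + i \sqrt{53} = 8617 + i \sqrt{53} - 5 i \sqrt{2}$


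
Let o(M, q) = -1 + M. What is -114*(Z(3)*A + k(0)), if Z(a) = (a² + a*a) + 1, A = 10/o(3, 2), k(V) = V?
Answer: -10830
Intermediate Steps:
A = 5 (A = 10/(-1 + 3) = 10/2 = 10*(½) = 5)
Z(a) = 1 + 2*a² (Z(a) = (a² + a²) + 1 = 2*a² + 1 = 1 + 2*a²)
-114*(Z(3)*A + k(0)) = -114*((1 + 2*3²)*5 + 0) = -114*((1 + 2*9)*5 + 0) = -114*((1 + 18)*5 + 0) = -114*(19*5 + 0) = -114*(95 + 0) = -114*95 = -10830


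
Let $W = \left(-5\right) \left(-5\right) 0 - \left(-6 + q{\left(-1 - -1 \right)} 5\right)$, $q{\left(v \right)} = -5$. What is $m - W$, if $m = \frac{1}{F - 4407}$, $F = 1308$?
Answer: $- \frac{96070}{3099} \approx -31.0$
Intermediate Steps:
$W = 31$ ($W = \left(-5\right) \left(-5\right) 0 - \left(-6 - 25\right) = 25 \cdot 0 - \left(-6 - 25\right) = 0 - -31 = 0 + 31 = 31$)
$m = - \frac{1}{3099}$ ($m = \frac{1}{1308 - 4407} = \frac{1}{-3099} = - \frac{1}{3099} \approx -0.00032268$)
$m - W = - \frac{1}{3099} - 31 = - \frac{96070}{3099}$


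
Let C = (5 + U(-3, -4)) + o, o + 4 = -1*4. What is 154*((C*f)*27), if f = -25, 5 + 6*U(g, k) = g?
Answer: 450450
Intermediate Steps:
o = -8 (o = -4 - 1*4 = -4 - 4 = -8)
U(g, k) = -⅚ + g/6
C = -13/3 (C = (5 + (-⅚ + (⅙)*(-3))) - 8 = (5 + (-⅚ - ½)) - 8 = (5 - 4/3) - 8 = 11/3 - 8 = -13/3 ≈ -4.3333)
154*((C*f)*27) = 154*(-13/3*(-25)*27) = 154*((325/3)*27) = 154*2925 = 450450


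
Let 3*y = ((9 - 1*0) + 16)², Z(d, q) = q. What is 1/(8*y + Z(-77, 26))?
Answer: 3/5078 ≈ 0.00059078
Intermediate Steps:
y = 625/3 (y = ((9 - 1*0) + 16)²/3 = ((9 + 0) + 16)²/3 = (9 + 16)²/3 = (⅓)*25² = (⅓)*625 = 625/3 ≈ 208.33)
1/(8*y + Z(-77, 26)) = 1/(8*(625/3) + 26) = 1/(5000/3 + 26) = 1/(5078/3) = 3/5078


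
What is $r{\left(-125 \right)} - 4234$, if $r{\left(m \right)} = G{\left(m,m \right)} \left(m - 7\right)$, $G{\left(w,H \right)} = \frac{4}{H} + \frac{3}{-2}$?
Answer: $- \frac{503972}{125} \approx -4031.8$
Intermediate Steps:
$G{\left(w,H \right)} = - \frac{3}{2} + \frac{4}{H}$ ($G{\left(w,H \right)} = \frac{4}{H} + 3 \left(- \frac{1}{2}\right) = \frac{4}{H} - \frac{3}{2} = - \frac{3}{2} + \frac{4}{H}$)
$r{\left(m \right)} = \left(-7 + m\right) \left(- \frac{3}{2} + \frac{4}{m}\right)$ ($r{\left(m \right)} = \left(- \frac{3}{2} + \frac{4}{m}\right) \left(m - 7\right) = \left(- \frac{3}{2} + \frac{4}{m}\right) \left(-7 + m\right) = \left(-7 + m\right) \left(- \frac{3}{2} + \frac{4}{m}\right)$)
$r{\left(-125 \right)} - 4234 = \left(\frac{29}{2} - \frac{28}{-125} - - \frac{375}{2}\right) - 4234 = \left(\frac{29}{2} - - \frac{28}{125} + \frac{375}{2}\right) - 4234 = \left(\frac{29}{2} + \frac{28}{125} + \frac{375}{2}\right) - 4234 = \frac{25278}{125} - 4234 = - \frac{503972}{125}$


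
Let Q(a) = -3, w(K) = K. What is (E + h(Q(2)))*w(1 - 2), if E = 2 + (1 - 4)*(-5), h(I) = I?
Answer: -14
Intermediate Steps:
E = 17 (E = 2 - 3*(-5) = 2 + 15 = 17)
(E + h(Q(2)))*w(1 - 2) = (17 - 3)*(1 - 2) = 14*(-1) = -14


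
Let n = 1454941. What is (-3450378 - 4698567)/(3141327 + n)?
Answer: -8148945/4596268 ≈ -1.7729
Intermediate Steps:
(-3450378 - 4698567)/(3141327 + n) = (-3450378 - 4698567)/(3141327 + 1454941) = -8148945/4596268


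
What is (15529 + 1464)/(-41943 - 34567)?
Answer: -16993/76510 ≈ -0.22210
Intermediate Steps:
(15529 + 1464)/(-41943 - 34567) = 16993/(-76510) = 16993*(-1/76510) = -16993/76510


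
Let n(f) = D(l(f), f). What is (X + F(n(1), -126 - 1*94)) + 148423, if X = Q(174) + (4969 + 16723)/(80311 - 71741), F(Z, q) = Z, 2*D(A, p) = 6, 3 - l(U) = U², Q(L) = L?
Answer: 636761846/4285 ≈ 1.4860e+5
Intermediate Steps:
l(U) = 3 - U²
D(A, p) = 3 (D(A, p) = (½)*6 = 3)
n(f) = 3
X = 756436/4285 (X = 174 + (4969 + 16723)/(80311 - 71741) = 174 + 21692/8570 = 174 + 21692*(1/8570) = 174 + 10846/4285 = 756436/4285 ≈ 176.53)
(X + F(n(1), -126 - 1*94)) + 148423 = (756436/4285 + 3) + 148423 = 769291/4285 + 148423 = 636761846/4285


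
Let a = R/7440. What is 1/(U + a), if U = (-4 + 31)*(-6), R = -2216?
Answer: -930/150937 ≈ -0.0061615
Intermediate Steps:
a = -277/930 (a = -2216/7440 = -2216*1/7440 = -277/930 ≈ -0.29785)
U = -162 (U = 27*(-6) = -162)
1/(U + a) = 1/(-162 - 277/930) = 1/(-150937/930) = -930/150937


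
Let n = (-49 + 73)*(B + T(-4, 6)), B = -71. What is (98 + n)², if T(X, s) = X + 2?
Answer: 2735716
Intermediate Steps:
T(X, s) = 2 + X
n = -1752 (n = (-49 + 73)*(-71 + (2 - 4)) = 24*(-71 - 2) = 24*(-73) = -1752)
(98 + n)² = (98 - 1752)² = (-1654)² = 2735716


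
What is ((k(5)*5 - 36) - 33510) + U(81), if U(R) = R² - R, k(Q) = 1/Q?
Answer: -27065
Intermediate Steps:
((k(5)*5 - 36) - 33510) + U(81) = ((5/5 - 36) - 33510) + 81*(-1 + 81) = (((⅕)*5 - 36) - 33510) + 81*80 = ((1 - 36) - 33510) + 6480 = (-35 - 33510) + 6480 = -33545 + 6480 = -27065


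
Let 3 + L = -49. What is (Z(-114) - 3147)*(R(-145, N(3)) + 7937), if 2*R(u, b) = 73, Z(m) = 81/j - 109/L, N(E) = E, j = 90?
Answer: -13035731627/520 ≈ -2.5069e+7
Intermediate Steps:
L = -52 (L = -3 - 49 = -52)
Z(m) = 779/260 (Z(m) = 81/90 - 109/(-52) = 81*(1/90) - 109*(-1/52) = 9/10 + 109/52 = 779/260)
R(u, b) = 73/2 (R(u, b) = (½)*73 = 73/2)
(Z(-114) - 3147)*(R(-145, N(3)) + 7937) = (779/260 - 3147)*(73/2 + 7937) = -817441/260*15947/2 = -13035731627/520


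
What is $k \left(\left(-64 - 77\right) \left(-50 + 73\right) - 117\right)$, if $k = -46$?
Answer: $154560$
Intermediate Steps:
$k \left(\left(-64 - 77\right) \left(-50 + 73\right) - 117\right) = - 46 \left(\left(-64 - 77\right) \left(-50 + 73\right) - 117\right) = - 46 \left(\left(-141\right) 23 - 117\right) = - 46 \left(-3243 - 117\right) = \left(-46\right) \left(-3360\right) = 154560$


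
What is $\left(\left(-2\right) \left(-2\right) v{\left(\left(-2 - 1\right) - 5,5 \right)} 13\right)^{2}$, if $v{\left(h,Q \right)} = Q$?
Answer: $67600$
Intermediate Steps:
$\left(\left(-2\right) \left(-2\right) v{\left(\left(-2 - 1\right) - 5,5 \right)} 13\right)^{2} = \left(\left(-2\right) \left(-2\right) 5 \cdot 13\right)^{2} = \left(4 \cdot 5 \cdot 13\right)^{2} = \left(20 \cdot 13\right)^{2} = 260^{2} = 67600$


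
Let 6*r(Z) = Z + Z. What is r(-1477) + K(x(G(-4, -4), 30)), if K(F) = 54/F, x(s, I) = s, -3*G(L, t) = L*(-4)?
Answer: -12059/24 ≈ -502.46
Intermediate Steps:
G(L, t) = 4*L/3 (G(L, t) = -L*(-4)/3 = -(-4)*L/3 = 4*L/3)
r(Z) = Z/3 (r(Z) = (Z + Z)/6 = (2*Z)/6 = Z/3)
r(-1477) + K(x(G(-4, -4), 30)) = (1/3)*(-1477) + 54/(((4/3)*(-4))) = -1477/3 + 54/(-16/3) = -1477/3 + 54*(-3/16) = -1477/3 - 81/8 = -12059/24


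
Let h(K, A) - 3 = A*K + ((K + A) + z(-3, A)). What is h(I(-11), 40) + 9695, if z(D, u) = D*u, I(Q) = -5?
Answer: 9413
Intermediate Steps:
h(K, A) = 3 + K - 2*A + A*K (h(K, A) = 3 + (A*K + ((K + A) - 3*A)) = 3 + (A*K + ((A + K) - 3*A)) = 3 + (A*K + (K - 2*A)) = 3 + (K - 2*A + A*K) = 3 + K - 2*A + A*K)
h(I(-11), 40) + 9695 = (3 - 5 - 2*40 + 40*(-5)) + 9695 = (3 - 5 - 80 - 200) + 9695 = -282 + 9695 = 9413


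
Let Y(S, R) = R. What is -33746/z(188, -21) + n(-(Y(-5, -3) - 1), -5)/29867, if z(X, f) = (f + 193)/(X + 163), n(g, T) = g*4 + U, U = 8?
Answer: -176885005677/2568562 ≈ -68865.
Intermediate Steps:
n(g, T) = 8 + 4*g (n(g, T) = g*4 + 8 = 4*g + 8 = 8 + 4*g)
z(X, f) = (193 + f)/(163 + X)
-33746/z(188, -21) + n(-(Y(-5, -3) - 1), -5)/29867 = -33746*(163 + 188)/(193 - 21) + (8 + 4*(-(-3 - 1)))/29867 = -33746/(172/351) + (8 + 4*(-1*(-4)))*(1/29867) = -33746/((1/351)*172) + (8 + 4*4)*(1/29867) = -33746/172/351 + (8 + 16)*(1/29867) = -33746*351/172 + 24*(1/29867) = -5922423/86 + 24/29867 = -176885005677/2568562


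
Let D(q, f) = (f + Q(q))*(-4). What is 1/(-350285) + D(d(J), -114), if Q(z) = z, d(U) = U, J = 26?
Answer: 123300319/350285 ≈ 352.00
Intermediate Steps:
D(q, f) = -4*f - 4*q (D(q, f) = (f + q)*(-4) = -4*f - 4*q)
1/(-350285) + D(d(J), -114) = 1/(-350285) + (-4*(-114) - 4*26) = -1/350285 + (456 - 104) = -1/350285 + 352 = 123300319/350285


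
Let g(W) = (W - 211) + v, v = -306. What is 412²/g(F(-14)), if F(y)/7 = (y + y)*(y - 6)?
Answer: 169744/3403 ≈ 49.881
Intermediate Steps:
F(y) = 14*y*(-6 + y) (F(y) = 7*((y + y)*(y - 6)) = 7*((2*y)*(-6 + y)) = 7*(2*y*(-6 + y)) = 14*y*(-6 + y))
g(W) = -517 + W (g(W) = (W - 211) - 306 = (-211 + W) - 306 = -517 + W)
412²/g(F(-14)) = 412²/(-517 + 14*(-14)*(-6 - 14)) = 169744/(-517 + 14*(-14)*(-20)) = 169744/(-517 + 3920) = 169744/3403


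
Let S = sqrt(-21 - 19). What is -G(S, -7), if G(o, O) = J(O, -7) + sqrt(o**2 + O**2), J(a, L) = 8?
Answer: -11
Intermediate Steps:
S = 2*I*sqrt(10) (S = sqrt(-40) = 2*I*sqrt(10) ≈ 6.3246*I)
G(o, O) = 8 + sqrt(O**2 + o**2) (G(o, O) = 8 + sqrt(o**2 + O**2) = 8 + sqrt(O**2 + o**2))
-G(S, -7) = -(8 + sqrt((-7)**2 + (2*I*sqrt(10))**2)) = -(8 + sqrt(49 - 40)) = -(8 + sqrt(9)) = -(8 + 3) = -1*11 = -11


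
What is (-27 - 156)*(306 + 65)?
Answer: -67893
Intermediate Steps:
(-27 - 156)*(306 + 65) = -183*371 = -67893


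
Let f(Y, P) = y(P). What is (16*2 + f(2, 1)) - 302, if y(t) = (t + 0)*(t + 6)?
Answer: -263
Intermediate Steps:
y(t) = t*(6 + t)
f(Y, P) = P*(6 + P)
(16*2 + f(2, 1)) - 302 = (16*2 + 1*(6 + 1)) - 302 = (32 + 1*7) - 302 = (32 + 7) - 302 = 39 - 302 = -263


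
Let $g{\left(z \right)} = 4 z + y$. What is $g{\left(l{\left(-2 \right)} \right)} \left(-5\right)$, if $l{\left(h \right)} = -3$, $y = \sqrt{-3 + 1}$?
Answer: $60 - 5 i \sqrt{2} \approx 60.0 - 7.0711 i$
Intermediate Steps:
$y = i \sqrt{2}$ ($y = \sqrt{-2} = i \sqrt{2} \approx 1.4142 i$)
$g{\left(z \right)} = 4 z + i \sqrt{2}$
$g{\left(l{\left(-2 \right)} \right)} \left(-5\right) = \left(4 \left(-3\right) + i \sqrt{2}\right) \left(-5\right) = \left(-12 + i \sqrt{2}\right) \left(-5\right) = 60 - 5 i \sqrt{2}$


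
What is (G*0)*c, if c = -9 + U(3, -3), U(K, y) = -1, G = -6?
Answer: 0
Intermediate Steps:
c = -10 (c = -9 - 1 = -10)
(G*0)*c = -6*0*(-10) = 0*(-10) = 0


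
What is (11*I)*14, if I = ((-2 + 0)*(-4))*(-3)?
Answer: -3696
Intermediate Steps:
I = -24 (I = -2*(-4)*(-3) = 8*(-3) = -24)
(11*I)*14 = (11*(-24))*14 = -264*14 = -3696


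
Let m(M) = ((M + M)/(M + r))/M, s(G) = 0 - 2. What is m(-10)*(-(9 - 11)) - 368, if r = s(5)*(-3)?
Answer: -369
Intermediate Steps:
s(G) = -2
r = 6 (r = -2*(-3) = 6)
m(M) = 2/(6 + M) (m(M) = ((M + M)/(M + 6))/M = ((2*M)/(6 + M))/M = (2*M/(6 + M))/M = 2/(6 + M))
m(-10)*(-(9 - 11)) - 368 = (2/(6 - 10))*(-(9 - 11)) - 368 = (2/(-4))*(-1*(-2)) - 368 = (2*(-¼))*2 - 368 = -½*2 - 368 = -1 - 368 = -369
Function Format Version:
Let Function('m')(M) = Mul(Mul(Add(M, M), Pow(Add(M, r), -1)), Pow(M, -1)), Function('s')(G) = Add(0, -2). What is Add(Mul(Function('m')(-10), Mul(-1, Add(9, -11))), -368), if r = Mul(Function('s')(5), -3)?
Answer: -369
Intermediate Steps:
Function('s')(G) = -2
r = 6 (r = Mul(-2, -3) = 6)
Function('m')(M) = Mul(2, Pow(Add(6, M), -1)) (Function('m')(M) = Mul(Mul(Add(M, M), Pow(Add(M, 6), -1)), Pow(M, -1)) = Mul(Mul(Mul(2, M), Pow(Add(6, M), -1)), Pow(M, -1)) = Mul(Mul(2, M, Pow(Add(6, M), -1)), Pow(M, -1)) = Mul(2, Pow(Add(6, M), -1)))
Add(Mul(Function('m')(-10), Mul(-1, Add(9, -11))), -368) = Add(Mul(Mul(2, Pow(Add(6, -10), -1)), Mul(-1, Add(9, -11))), -368) = Add(Mul(Mul(2, Pow(-4, -1)), Mul(-1, -2)), -368) = Add(Mul(Mul(2, Rational(-1, 4)), 2), -368) = Add(Mul(Rational(-1, 2), 2), -368) = Add(-1, -368) = -369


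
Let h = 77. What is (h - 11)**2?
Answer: 4356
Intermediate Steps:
(h - 11)**2 = (77 - 11)**2 = 66**2 = 4356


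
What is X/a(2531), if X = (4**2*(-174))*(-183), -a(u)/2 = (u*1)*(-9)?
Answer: 28304/2531 ≈ 11.183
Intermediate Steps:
a(u) = 18*u (a(u) = -2*u*1*(-9) = -2*u*(-9) = -(-18)*u = 18*u)
X = 509472 (X = (16*(-174))*(-183) = -2784*(-183) = 509472)
X/a(2531) = 509472/((18*2531)) = 509472/45558 = 509472*(1/45558) = 28304/2531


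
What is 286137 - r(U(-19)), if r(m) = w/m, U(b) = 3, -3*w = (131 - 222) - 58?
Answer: 2575084/9 ≈ 2.8612e+5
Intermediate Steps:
w = 149/3 (w = -((131 - 222) - 58)/3 = -(-91 - 58)/3 = -1/3*(-149) = 149/3 ≈ 49.667)
r(m) = 149/(3*m)
286137 - r(U(-19)) = 286137 - 149/(3*3) = 286137 - 1*149/9 = 286137 - 149/9 = 2575084/9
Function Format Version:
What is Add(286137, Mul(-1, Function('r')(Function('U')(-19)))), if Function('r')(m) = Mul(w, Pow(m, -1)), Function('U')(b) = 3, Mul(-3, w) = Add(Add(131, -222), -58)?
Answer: Rational(2575084, 9) ≈ 2.8612e+5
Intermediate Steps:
w = Rational(149, 3) (w = Mul(Rational(-1, 3), Add(Add(131, -222), -58)) = Mul(Rational(-1, 3), Add(-91, -58)) = Mul(Rational(-1, 3), -149) = Rational(149, 3) ≈ 49.667)
Function('r')(m) = Mul(Rational(149, 3), Pow(m, -1))
Add(286137, Mul(-1, Function('r')(Function('U')(-19)))) = Add(286137, Mul(-1, Mul(Rational(149, 3), Pow(3, -1)))) = Add(286137, Mul(-1, Mul(Rational(149, 3), Rational(1, 3)))) = Add(286137, Mul(-1, Rational(149, 9))) = Add(286137, Rational(-149, 9)) = Rational(2575084, 9)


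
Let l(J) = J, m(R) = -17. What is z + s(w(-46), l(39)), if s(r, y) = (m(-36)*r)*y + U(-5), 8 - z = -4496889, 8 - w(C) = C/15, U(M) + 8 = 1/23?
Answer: 516298462/115 ≈ 4.4896e+6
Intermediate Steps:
U(M) = -183/23 (U(M) = -8 + 1/23 = -183/23)
w(C) = 8 - C/15
z = 4496897 (z = 8 - 1*(-4496889) = 8 + 4496889 = 4496897)
s(r, y) = -183/23 - 17*r*y (s(r, y) = (-17*r)*y - 183/23 = -17*r*y - 183/23 = -183/23 - 17*r*y)
z + s(w(-46), l(39)) = 4496897 + (-183/23 - 17*(8 - 1/15*(-46))*39) = 4496897 + (-183/23 - 17*(8 + 46/15)*39) = 4496897 + (-183/23 - 17*166/15*39) = 4496897 + (-183/23 - 36686/5) = 4496897 - 844693/115 = 516298462/115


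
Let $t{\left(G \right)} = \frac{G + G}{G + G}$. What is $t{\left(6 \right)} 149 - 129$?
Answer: $20$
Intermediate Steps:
$t{\left(G \right)} = 1$ ($t{\left(G \right)} = \frac{2 G}{2 G} = 2 G \frac{1}{2 G} = 1$)
$t{\left(6 \right)} 149 - 129 = 1 \cdot 149 - 129 = 149 - 129 = 20$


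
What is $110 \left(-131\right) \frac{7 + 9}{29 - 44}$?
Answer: $\frac{46112}{3} \approx 15371.0$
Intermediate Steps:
$110 \left(-131\right) \frac{7 + 9}{29 - 44} = - 14410 \frac{16}{-15} = - 14410 \cdot 16 \left(- \frac{1}{15}\right) = \left(-14410\right) \left(- \frac{16}{15}\right) = \frac{46112}{3}$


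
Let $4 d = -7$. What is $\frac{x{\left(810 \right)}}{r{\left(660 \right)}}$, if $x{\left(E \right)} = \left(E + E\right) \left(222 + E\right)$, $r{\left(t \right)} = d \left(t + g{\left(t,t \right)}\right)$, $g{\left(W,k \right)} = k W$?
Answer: $- \frac{111456}{50897} \approx -2.1898$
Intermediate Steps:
$d = - \frac{7}{4}$ ($d = \frac{1}{4} \left(-7\right) = - \frac{7}{4} \approx -1.75$)
$g{\left(W,k \right)} = W k$
$r{\left(t \right)} = - \frac{7 t}{4} - \frac{7 t^{2}}{4}$ ($r{\left(t \right)} = - \frac{7 \left(t + t t\right)}{4} = - \frac{7 \left(t + t^{2}\right)}{4} = - \frac{7 t}{4} - \frac{7 t^{2}}{4}$)
$x{\left(E \right)} = 2 E \left(222 + E\right)$
$\frac{x{\left(810 \right)}}{r{\left(660 \right)}} = \frac{2 \cdot 810 \left(222 + 810\right)}{\frac{7}{4} \cdot 660 \left(-1 - 660\right)} = \frac{2 \cdot 810 \cdot 1032}{\frac{7}{4} \cdot 660 \left(-1 - 660\right)} = \frac{1671840}{\frac{7}{4} \cdot 660 \left(-661\right)} = \frac{1671840}{-763455} = 1671840 \left(- \frac{1}{763455}\right) = - \frac{111456}{50897}$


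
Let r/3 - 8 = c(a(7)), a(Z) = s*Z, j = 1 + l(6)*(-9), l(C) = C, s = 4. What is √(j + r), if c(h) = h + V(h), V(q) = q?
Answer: √139 ≈ 11.790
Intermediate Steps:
j = -53 (j = 1 + 6*(-9) = 1 - 54 = -53)
a(Z) = 4*Z
c(h) = 2*h (c(h) = h + h = 2*h)
r = 192 (r = 24 + 3*(2*(4*7)) = 24 + 3*(2*28) = 24 + 3*56 = 24 + 168 = 192)
√(j + r) = √(-53 + 192) = √139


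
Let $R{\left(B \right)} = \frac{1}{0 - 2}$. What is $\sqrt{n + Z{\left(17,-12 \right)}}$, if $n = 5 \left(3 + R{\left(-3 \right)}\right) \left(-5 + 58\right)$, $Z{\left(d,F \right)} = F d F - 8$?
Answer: $\frac{\sqrt{12410}}{2} \approx 55.7$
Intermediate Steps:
$Z{\left(d,F \right)} = -8 + d F^{2}$ ($Z{\left(d,F \right)} = d F^{2} - 8 = -8 + d F^{2}$)
$R{\left(B \right)} = - \frac{1}{2}$ ($R{\left(B \right)} = \frac{1}{-2} = - \frac{1}{2}$)
$n = \frac{1325}{2}$ ($n = 5 \left(3 - \frac{1}{2}\right) \left(-5 + 58\right) = 5 \cdot \frac{5}{2} \cdot 53 = \frac{25}{2} \cdot 53 = \frac{1325}{2} \approx 662.5$)
$\sqrt{n + Z{\left(17,-12 \right)}} = \sqrt{\frac{1325}{2} - \left(8 - 17 \left(-12\right)^{2}\right)} = \sqrt{\frac{1325}{2} + \left(-8 + 17 \cdot 144\right)} = \sqrt{\frac{1325}{2} + \left(-8 + 2448\right)} = \sqrt{\frac{1325}{2} + 2440} = \sqrt{\frac{6205}{2}} = \frac{\sqrt{12410}}{2}$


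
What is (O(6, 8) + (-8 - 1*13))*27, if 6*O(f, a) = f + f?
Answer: -513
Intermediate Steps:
O(f, a) = f/3 (O(f, a) = (f + f)/6 = (2*f)/6 = f/3)
(O(6, 8) + (-8 - 1*13))*27 = ((1/3)*6 + (-8 - 1*13))*27 = (2 + (-8 - 13))*27 = (2 - 21)*27 = -19*27 = -513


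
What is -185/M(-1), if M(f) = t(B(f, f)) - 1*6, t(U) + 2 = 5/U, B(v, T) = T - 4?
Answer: 185/9 ≈ 20.556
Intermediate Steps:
B(v, T) = -4 + T
t(U) = -2 + 5/U
M(f) = -8 + 5/(-4 + f) (M(f) = (-2 + 5/(-4 + f)) - 1*6 = (-2 + 5/(-4 + f)) - 6 = -8 + 5/(-4 + f))
-185/M(-1) = -185*(-4 - 1)/(37 - 8*(-1)) = -185*(-5/(37 + 8)) = -185/((-⅕*45)) = -185/(-9) = -185*(-⅑) = 185/9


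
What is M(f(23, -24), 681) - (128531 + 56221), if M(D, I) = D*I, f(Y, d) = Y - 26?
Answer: -186795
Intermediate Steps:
f(Y, d) = -26 + Y
M(f(23, -24), 681) - (128531 + 56221) = (-26 + 23)*681 - (128531 + 56221) = -3*681 - 1*184752 = -2043 - 184752 = -186795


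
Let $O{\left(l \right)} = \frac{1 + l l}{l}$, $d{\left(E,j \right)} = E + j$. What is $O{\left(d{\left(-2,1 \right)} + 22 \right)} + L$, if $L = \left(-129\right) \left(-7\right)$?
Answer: $\frac{19405}{21} \approx 924.05$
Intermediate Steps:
$O{\left(l \right)} = \frac{1 + l^{2}}{l}$
$L = 903$
$O{\left(d{\left(-2,1 \right)} + 22 \right)} + L = \left(\left(\left(-2 + 1\right) + 22\right) + \frac{1}{\left(-2 + 1\right) + 22}\right) + 903 = \left(\left(-1 + 22\right) + \frac{1}{-1 + 22}\right) + 903 = \left(21 + \frac{1}{21}\right) + 903 = \frac{442}{21} + 903 = \frac{19405}{21}$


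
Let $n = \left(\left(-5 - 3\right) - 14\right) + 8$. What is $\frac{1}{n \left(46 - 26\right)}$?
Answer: $- \frac{1}{280} \approx -0.0035714$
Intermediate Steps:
$n = -14$ ($n = \left(-8 - 14\right) + 8 = -22 + 8 = -14$)
$\frac{1}{n \left(46 - 26\right)} = \frac{1}{\left(-14\right) \left(46 - 26\right)} = \frac{1}{\left(-14\right) 20} = \frac{1}{-280} = - \frac{1}{280}$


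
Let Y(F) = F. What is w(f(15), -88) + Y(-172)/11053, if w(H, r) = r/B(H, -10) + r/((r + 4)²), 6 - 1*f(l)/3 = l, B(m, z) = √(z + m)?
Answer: -39041/1392678 + 88*I*√37/37 ≈ -0.028033 + 14.467*I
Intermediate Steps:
B(m, z) = √(m + z)
f(l) = 18 - 3*l
w(H, r) = r/√(-10 + H) + r/(4 + r)² (w(H, r) = r/(√(H - 10)) + r/((r + 4)²) = r/(√(-10 + H)) + r/((4 + r)²) = r/√(-10 + H) + r/(4 + r)²)
w(f(15), -88) + Y(-172)/11053 = (-88/√(-10 + (18 - 3*15)) - 88/(4 - 88)²) - 172/11053 = (-88/√(-10 + (18 - 45)) - 88/(-84)²) - 172*1/11053 = (-88/√(-10 - 27) - 88*1/7056) - 172/11053 = (-(-88)*I*√37/37 - 11/882) - 172/11053 = (88*I*√37/37 - 11/882) - 172/11053 = (-11/882 + 88*I*√37/37) - 172/11053 = -39041/1392678 + 88*I*√37/37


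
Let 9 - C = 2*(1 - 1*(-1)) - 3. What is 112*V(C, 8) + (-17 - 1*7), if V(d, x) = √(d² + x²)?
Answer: -24 + 896*√2 ≈ 1243.1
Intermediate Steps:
C = 8 (C = 9 - (2*(1 - 1*(-1)) - 3) = 9 - (2*(1 + 1) - 3) = 9 - (2*2 - 3) = 9 - (4 - 3) = 9 - 1*1 = 9 - 1 = 8)
112*V(C, 8) + (-17 - 1*7) = 112*√(8² + 8²) + (-17 - 1*7) = 112*√(64 + 64) + (-17 - 7) = 112*√128 - 24 = 112*(8*√2) - 24 = 896*√2 - 24 = -24 + 896*√2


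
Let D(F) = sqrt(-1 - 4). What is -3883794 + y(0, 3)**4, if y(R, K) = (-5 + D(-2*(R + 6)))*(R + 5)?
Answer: -3946294 - 250000*I*sqrt(5) ≈ -3.9463e+6 - 5.5902e+5*I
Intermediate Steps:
D(F) = I*sqrt(5) (D(F) = sqrt(-5) = I*sqrt(5))
y(R, K) = (-5 + I*sqrt(5))*(5 + R) (y(R, K) = (-5 + I*sqrt(5))*(R + 5) = (-5 + I*sqrt(5))*(5 + R))
-3883794 + y(0, 3)**4 = -3883794 + (-25 - 5*0 + 5*I*sqrt(5) + I*0*sqrt(5))**4 = -3883794 + (-25 + 0 + 5*I*sqrt(5) + 0)**4 = -3883794 + (-25 + 5*I*sqrt(5))**4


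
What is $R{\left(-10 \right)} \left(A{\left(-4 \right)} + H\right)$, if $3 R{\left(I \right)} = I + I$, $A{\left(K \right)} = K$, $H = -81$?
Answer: $\frac{1700}{3} \approx 566.67$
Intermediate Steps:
$R{\left(I \right)} = \frac{2 I}{3}$ ($R{\left(I \right)} = \frac{I + I}{3} = \frac{2 I}{3}$)
$R{\left(-10 \right)} \left(A{\left(-4 \right)} + H\right) = \frac{2}{3} \left(-10\right) \left(-4 - 81\right) = \left(- \frac{20}{3}\right) \left(-85\right) = \frac{1700}{3}$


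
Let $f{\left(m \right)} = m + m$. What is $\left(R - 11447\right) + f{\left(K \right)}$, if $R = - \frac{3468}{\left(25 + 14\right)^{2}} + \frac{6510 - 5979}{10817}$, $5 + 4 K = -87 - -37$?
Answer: $- \frac{125881812301}{10968438} \approx -11477.0$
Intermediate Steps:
$K = - \frac{55}{4}$ ($K = - \frac{5}{4} + \frac{-87 - -37}{4} = - \frac{5}{4} + \frac{-87 + 37}{4} = - \frac{5}{4} + \frac{1}{4} \left(-50\right) = - \frac{5}{4} - \frac{25}{2} = - \frac{55}{4} \approx -13.75$)
$f{\left(m \right)} = 2 m$
$R = - \frac{12235235}{5484219}$ ($R = - \frac{3468}{39^{2}} + \left(6510 - 5979\right) \frac{1}{10817} = - \frac{3468}{1521} + 531 \cdot \frac{1}{10817} = \left(-3468\right) \frac{1}{1521} + \frac{531}{10817} = - \frac{1156}{507} + \frac{531}{10817} = - \frac{12235235}{5484219} \approx -2.231$)
$\left(R - 11447\right) + f{\left(K \right)} = \left(- \frac{12235235}{5484219} - 11447\right) + 2 \left(- \frac{55}{4}\right) = - \frac{62790090128}{5484219} - \frac{55}{2} = - \frac{125881812301}{10968438}$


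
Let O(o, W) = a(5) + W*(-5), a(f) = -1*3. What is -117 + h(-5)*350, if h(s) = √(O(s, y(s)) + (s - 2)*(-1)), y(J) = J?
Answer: -117 + 350*√29 ≈ 1767.8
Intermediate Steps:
a(f) = -3
O(o, W) = -3 - 5*W (O(o, W) = -3 + W*(-5) = -3 - 5*W)
h(s) = √(-1 - 6*s) (h(s) = √((-3 - 5*s) + (s - 2)*(-1)) = √((-3 - 5*s) + (-2 + s)*(-1)) = √((-3 - 5*s) + (2 - s)) = √(-1 - 6*s))
-117 + h(-5)*350 = -117 + √(-1 - 6*(-5))*350 = -117 + √(-1 + 30)*350 = -117 + √29*350 = -117 + 350*√29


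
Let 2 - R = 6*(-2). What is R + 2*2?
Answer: 18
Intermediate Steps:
R = 14 (R = 2 - 6*(-2) = 2 - 1*(-12) = 2 + 12 = 14)
R + 2*2 = 14 + 2*2 = 14 + 4 = 18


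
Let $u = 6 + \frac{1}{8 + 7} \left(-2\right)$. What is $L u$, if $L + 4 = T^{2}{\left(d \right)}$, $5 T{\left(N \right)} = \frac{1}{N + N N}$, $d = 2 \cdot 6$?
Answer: $- \frac{26769589}{1140750} \approx -23.467$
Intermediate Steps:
$d = 12$
$T{\left(N \right)} = \frac{1}{5 \left(N + N^{2}\right)}$ ($T{\left(N \right)} = \frac{1}{5 \left(N + N N\right)} = \frac{1}{5 \left(N + N^{2}\right)}$)
$u = \frac{88}{15}$ ($u = 6 + \frac{1}{15} \left(-2\right) = 6 - \frac{2}{15} = \frac{88}{15} \approx 5.8667$)
$L = - \frac{2433599}{608400}$ ($L = -4 + \left(\frac{1}{5 \cdot 12 \left(1 + 12\right)}\right)^{2} = -4 + \left(\frac{1}{5} \cdot \frac{1}{12} \cdot \frac{1}{13}\right)^{2} = -4 + \left(\frac{1}{780}\right)^{2} = -4 + \frac{1}{608400} = - \frac{2433599}{608400} \approx -4.0$)
$L u = \left(- \frac{2433599}{608400}\right) \frac{88}{15} = - \frac{26769589}{1140750}$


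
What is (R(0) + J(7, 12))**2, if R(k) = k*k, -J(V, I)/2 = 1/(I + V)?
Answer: 4/361 ≈ 0.011080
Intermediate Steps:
J(V, I) = -2/(I + V)
R(k) = k**2
(R(0) + J(7, 12))**2 = (0**2 - 2/(12 + 7))**2 = (0 - 2/19)**2 = (-2/19)**2 = 4/361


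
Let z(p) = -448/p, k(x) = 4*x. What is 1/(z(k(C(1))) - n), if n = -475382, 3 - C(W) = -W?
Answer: 1/475354 ≈ 2.1037e-6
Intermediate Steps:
C(W) = 3 + W (C(W) = 3 - (-1)*W = 3 + W)
1/(z(k(C(1))) - n) = 1/(-448*1/(4*(3 + 1)) - 1*(-475382)) = 1/(-448/(4*4) + 475382) = 1/(-448/16 + 475382) = 1/(-448*1/16 + 475382) = 1/(-28 + 475382) = 1/475354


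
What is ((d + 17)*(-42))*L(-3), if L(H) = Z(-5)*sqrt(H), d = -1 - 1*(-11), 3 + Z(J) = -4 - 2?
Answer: 10206*I*sqrt(3) ≈ 17677.0*I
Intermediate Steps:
Z(J) = -9 (Z(J) = -3 + (-4 - 2) = -3 - 6 = -9)
d = 10 (d = -1 + 11 = 10)
L(H) = -9*sqrt(H)
((d + 17)*(-42))*L(-3) = ((10 + 17)*(-42))*(-9*I*sqrt(3)) = (27*(-42))*(-9*I*sqrt(3)) = -(-10206)*I*sqrt(3) = 10206*I*sqrt(3)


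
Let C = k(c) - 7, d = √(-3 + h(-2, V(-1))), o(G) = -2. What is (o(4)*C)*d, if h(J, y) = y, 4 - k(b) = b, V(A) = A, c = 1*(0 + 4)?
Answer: 28*I ≈ 28.0*I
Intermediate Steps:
c = 4 (c = 1*4 = 4)
k(b) = 4 - b
d = 2*I (d = √(-3 - 1) = √(-4) = 2*I ≈ 2.0*I)
C = -7 (C = (4 - 1*4) - 7 = (4 - 4) - 7 = 0 - 7 = -7)
(o(4)*C)*d = (-2*(-7))*(2*I) = 14*(2*I) = 28*I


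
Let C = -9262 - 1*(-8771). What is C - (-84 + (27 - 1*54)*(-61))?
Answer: -2054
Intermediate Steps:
C = -491 (C = -9262 + 8771 = -491)
C - (-84 + (27 - 1*54)*(-61)) = -491 - (-84 + (27 - 1*54)*(-61)) = -491 - (-84 + (27 - 54)*(-61)) = -491 - (-84 - 27*(-61)) = -491 - (-84 + 1647) = -491 - 1*1563 = -491 - 1563 = -2054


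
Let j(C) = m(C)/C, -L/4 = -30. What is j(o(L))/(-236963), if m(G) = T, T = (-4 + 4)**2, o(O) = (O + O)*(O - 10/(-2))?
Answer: 0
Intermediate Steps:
L = 120 (L = -4*(-30) = 120)
o(O) = 2*O*(5 + O) (o(O) = (2*O)*(O - 10*(-1/2)) = (2*O)*(O + 5) = (2*O)*(5 + O) = 2*O*(5 + O))
T = 0 (T = 0**2 = 0)
m(G) = 0
j(C) = 0 (j(C) = 0/C = 0)
j(o(L))/(-236963) = 0/(-236963) = 0*(-1/236963) = 0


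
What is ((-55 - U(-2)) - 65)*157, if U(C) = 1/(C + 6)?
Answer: -75517/4 ≈ -18879.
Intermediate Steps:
U(C) = 1/(6 + C)
((-55 - U(-2)) - 65)*157 = ((-55 - 1/(6 - 2)) - 65)*157 = ((-55 - 1/4) - 65)*157 = ((-55 - 1*¼) - 65)*157 = ((-55 - ¼) - 65)*157 = (-221/4 - 65)*157 = -481/4*157 = -75517/4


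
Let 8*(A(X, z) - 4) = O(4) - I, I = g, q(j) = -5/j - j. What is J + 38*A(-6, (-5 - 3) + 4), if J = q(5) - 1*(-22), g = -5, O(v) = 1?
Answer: 393/2 ≈ 196.50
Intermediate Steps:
q(j) = -j - 5/j
I = -5
J = 16 (J = (-1*5 - 5/5) - 1*(-22) = (-5 - 5*1/5) + 22 = (-5 - 1) + 22 = -6 + 22 = 16)
A(X, z) = 19/4 (A(X, z) = 4 + (1 - 1*(-5))/8 = 4 + (1 + 5)/8 = 4 + (1/8)*6 = 4 + 3/4 = 19/4)
J + 38*A(-6, (-5 - 3) + 4) = 16 + 38*(19/4) = 16 + 361/2 = 393/2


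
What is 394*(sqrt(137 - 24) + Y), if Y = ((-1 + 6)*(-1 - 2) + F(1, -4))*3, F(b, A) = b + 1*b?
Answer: -15366 + 394*sqrt(113) ≈ -11178.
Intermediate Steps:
F(b, A) = 2*b (F(b, A) = b + b = 2*b)
Y = -39 (Y = ((-1 + 6)*(-1 - 2) + 2*1)*3 = (5*(-3) + 2)*3 = (-15 + 2)*3 = -13*3 = -39)
394*(sqrt(137 - 24) + Y) = 394*(sqrt(137 - 24) - 39) = 394*(sqrt(113) - 39) = 394*(-39 + sqrt(113)) = -15366 + 394*sqrt(113)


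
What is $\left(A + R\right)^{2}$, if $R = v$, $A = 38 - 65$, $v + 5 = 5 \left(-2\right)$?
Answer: $1764$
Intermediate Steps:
$v = -15$ ($v = -5 + 5 \left(-2\right) = -5 - 10 = -15$)
$A = -27$
$R = -15$
$\left(A + R\right)^{2} = \left(-27 - 15\right)^{2} = \left(-42\right)^{2} = 1764$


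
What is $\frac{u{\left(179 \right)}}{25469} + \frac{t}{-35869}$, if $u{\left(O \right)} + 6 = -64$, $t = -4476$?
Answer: $\frac{111488414}{913547561} \approx 0.12204$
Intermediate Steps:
$u{\left(O \right)} = -70$ ($u{\left(O \right)} = -6 - 64 = -70$)
$\frac{u{\left(179 \right)}}{25469} + \frac{t}{-35869} = - \frac{70}{25469} - \frac{4476}{-35869} = \left(-70\right) \frac{1}{25469} - - \frac{4476}{35869} = - \frac{70}{25469} + \frac{4476}{35869} = \frac{111488414}{913547561}$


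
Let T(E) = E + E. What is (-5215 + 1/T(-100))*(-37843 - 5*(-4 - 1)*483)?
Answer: 3359506221/25 ≈ 1.3438e+8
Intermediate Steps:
T(E) = 2*E
(-5215 + 1/T(-100))*(-37843 - 5*(-4 - 1)*483) = (-5215 + 1/(2*(-100)))*(-37843 - 5*(-4 - 1)*483) = (-5215 + 1/(-200))*(-37843 - 5*(-5)*483) = (-5215 - 1/200)*(-37843 + 25*483) = -1043001*(-37843 + 12075)/200 = -1043001/200*(-25768) = 3359506221/25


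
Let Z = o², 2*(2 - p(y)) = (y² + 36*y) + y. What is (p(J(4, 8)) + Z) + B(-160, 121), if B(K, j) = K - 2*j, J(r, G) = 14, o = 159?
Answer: 24524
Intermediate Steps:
p(y) = 2 - 37*y/2 - y²/2 (p(y) = 2 - ((y² + 36*y) + y)/2 = 2 - (y² + 37*y)/2 = 2 + (-37*y/2 - y²/2) = 2 - 37*y/2 - y²/2)
Z = 25281 (Z = 159² = 25281)
(p(J(4, 8)) + Z) + B(-160, 121) = ((2 - 37/2*14 - ½*14²) + 25281) + (-160 - 2*121) = ((2 - 259 - ½*196) + 25281) + (-160 - 242) = ((2 - 259 - 98) + 25281) - 402 = (-355 + 25281) - 402 = 24926 - 402 = 24524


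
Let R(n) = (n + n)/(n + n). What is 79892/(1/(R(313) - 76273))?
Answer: -6093522624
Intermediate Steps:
R(n) = 1 (R(n) = (2*n)/((2*n)) = (2*n)*(1/(2*n)) = 1)
79892/(1/(R(313) - 76273)) = 79892/(1/(1 - 76273)) = 79892/(1/(-76272)) = 79892/(-1/76272) = 79892*(-76272) = -6093522624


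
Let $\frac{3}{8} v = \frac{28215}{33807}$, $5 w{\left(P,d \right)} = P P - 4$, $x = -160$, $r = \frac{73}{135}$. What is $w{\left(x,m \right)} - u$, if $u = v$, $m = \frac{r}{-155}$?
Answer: $\frac{288315924}{56345} \approx 5117.0$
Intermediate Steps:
$r = \frac{73}{135}$ ($r = 73 \cdot \frac{1}{135} = \frac{73}{135} \approx 0.54074$)
$m = - \frac{73}{20925}$ ($m = \frac{73}{135 \left(-155\right)} = \frac{73}{135} \left(- \frac{1}{155}\right) = - \frac{73}{20925} \approx -0.0034886$)
$w{\left(P,d \right)} = - \frac{4}{5} + \frac{P^{2}}{5}$ ($w{\left(P,d \right)} = \frac{P P - 4}{5} = \frac{P^{2} - 4}{5} = \frac{-4 + P^{2}}{5} = - \frac{4}{5} + \frac{P^{2}}{5}$)
$v = \frac{25080}{11269}$ ($v = \frac{8 \cdot \frac{28215}{33807}}{3} = \frac{8 \cdot 28215 \cdot \frac{1}{33807}}{3} = \frac{8}{3} \cdot \frac{9405}{11269} = \frac{25080}{11269} \approx 2.2256$)
$u = \frac{25080}{11269} \approx 2.2256$
$w{\left(x,m \right)} - u = \left(- \frac{4}{5} + \frac{\left(-160\right)^{2}}{5}\right) - \frac{25080}{11269} = \left(- \frac{4}{5} + \frac{1}{5} \cdot 25600\right) - \frac{25080}{11269} = \left(- \frac{4}{5} + 5120\right) - \frac{25080}{11269} = \frac{25596}{5} - \frac{25080}{11269} = \frac{288315924}{56345}$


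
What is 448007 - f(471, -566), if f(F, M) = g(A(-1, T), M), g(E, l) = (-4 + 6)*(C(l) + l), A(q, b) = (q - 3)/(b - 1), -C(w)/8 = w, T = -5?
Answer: 440083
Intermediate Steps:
C(w) = -8*w
A(q, b) = (-3 + q)/(-1 + b)
g(E, l) = -14*l (g(E, l) = (-4 + 6)*(-8*l + l) = 2*(-7*l) = -14*l)
f(F, M) = -14*M
448007 - f(471, -566) = 448007 - (-14)*(-566) = 448007 - 1*7924 = 448007 - 7924 = 440083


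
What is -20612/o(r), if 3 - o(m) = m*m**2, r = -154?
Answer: -20612/3652267 ≈ -0.0056436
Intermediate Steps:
o(m) = 3 - m**3 (o(m) = 3 - m*m**2 = 3 - m**3)
-20612/o(r) = -20612/(3 - 1*(-154)**3) = -20612/(3 - 1*(-3652264)) = -20612/(3 + 3652264) = -20612/3652267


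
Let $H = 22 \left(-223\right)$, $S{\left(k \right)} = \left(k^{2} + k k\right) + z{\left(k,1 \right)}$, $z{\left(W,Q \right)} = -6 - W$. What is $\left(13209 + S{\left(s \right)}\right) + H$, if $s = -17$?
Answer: $8892$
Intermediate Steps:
$S{\left(k \right)} = -6 - k + 2 k^{2}$ ($S{\left(k \right)} = \left(k^{2} + k k\right) - \left(6 + k\right) = \left(k^{2} + k^{2}\right) - \left(6 + k\right) = 2 k^{2} - \left(6 + k\right) = -6 - k + 2 k^{2}$)
$H = -4906$
$\left(13209 + S{\left(s \right)}\right) + H = \left(13209 - \left(-11 - 578\right)\right) - 4906 = \left(13209 + \left(-6 + 17 + 2 \cdot 289\right)\right) - 4906 = \left(13209 + \left(-6 + 17 + 578\right)\right) - 4906 = \left(13209 + 589\right) - 4906 = 13798 - 4906 = 8892$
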